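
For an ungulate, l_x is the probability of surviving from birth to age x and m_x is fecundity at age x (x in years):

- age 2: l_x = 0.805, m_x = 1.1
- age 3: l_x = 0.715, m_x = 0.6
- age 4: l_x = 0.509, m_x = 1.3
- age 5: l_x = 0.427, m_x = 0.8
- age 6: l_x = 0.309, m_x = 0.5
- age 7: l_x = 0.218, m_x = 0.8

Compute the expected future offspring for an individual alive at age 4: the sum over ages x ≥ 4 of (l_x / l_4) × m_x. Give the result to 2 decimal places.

2.62

l_4 = 0.509. Conditional survival from age 4 to x is l_x / l_4.
  x=4: (0.509/0.509) × 1.3 = 1.3000
  x=5: (0.427/0.509) × 0.8 = 0.6711
  x=6: (0.309/0.509) × 0.5 = 0.3035
  x=7: (0.218/0.509) × 0.8 = 0.3426
Sum = 1.3000 + 0.6711 + 0.3035 + 0.3426 = 2.6173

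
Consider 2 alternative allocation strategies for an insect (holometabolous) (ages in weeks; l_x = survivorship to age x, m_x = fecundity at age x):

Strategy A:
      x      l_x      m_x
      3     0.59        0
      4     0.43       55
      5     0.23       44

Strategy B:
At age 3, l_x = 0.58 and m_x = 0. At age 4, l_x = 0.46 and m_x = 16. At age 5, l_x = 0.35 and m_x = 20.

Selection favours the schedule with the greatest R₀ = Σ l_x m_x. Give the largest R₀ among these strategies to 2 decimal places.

Strategy A: R₀ = 0.59×0 + 0.43×55 + 0.23×44 = 33.7700
Strategy B: R₀ = 0.58×0 + 0.46×16 + 0.35×20 = 14.3600
Highest R₀: strategy A with 33.7700.

33.77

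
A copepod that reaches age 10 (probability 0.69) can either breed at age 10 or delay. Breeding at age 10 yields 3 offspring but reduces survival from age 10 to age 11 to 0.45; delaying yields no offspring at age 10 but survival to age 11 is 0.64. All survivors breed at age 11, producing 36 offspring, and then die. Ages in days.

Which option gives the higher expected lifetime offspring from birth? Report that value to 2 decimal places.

breed at age 10: R₀ = 0.69 × (3 + 0.45 × 36) = 0.69 × 19.2000 = 13.2480
delay to age 11: R₀ = 0.69 × (0.64 × 36) = 0.69 × 23.0400 = 15.8976
Higher: delay to age 11 (15.8976).

15.90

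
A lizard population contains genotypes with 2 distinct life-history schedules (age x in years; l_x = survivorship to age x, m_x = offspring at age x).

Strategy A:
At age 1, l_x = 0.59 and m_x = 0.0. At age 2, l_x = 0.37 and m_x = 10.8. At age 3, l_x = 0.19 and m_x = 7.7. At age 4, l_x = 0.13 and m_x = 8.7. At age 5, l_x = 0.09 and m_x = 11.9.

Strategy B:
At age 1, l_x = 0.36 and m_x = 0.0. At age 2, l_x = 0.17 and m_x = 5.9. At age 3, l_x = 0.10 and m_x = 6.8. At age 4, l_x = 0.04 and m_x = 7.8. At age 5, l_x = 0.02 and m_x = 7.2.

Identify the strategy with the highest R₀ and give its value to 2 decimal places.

Strategy A: R₀ = 0.59×0.0 + 0.37×10.8 + 0.19×7.7 + 0.13×8.7 + 0.09×11.9 = 7.6610
Strategy B: R₀ = 0.36×0.0 + 0.17×5.9 + 0.10×6.8 + 0.04×7.8 + 0.02×7.2 = 2.1390
Highest R₀: strategy A with 7.6610.

7.66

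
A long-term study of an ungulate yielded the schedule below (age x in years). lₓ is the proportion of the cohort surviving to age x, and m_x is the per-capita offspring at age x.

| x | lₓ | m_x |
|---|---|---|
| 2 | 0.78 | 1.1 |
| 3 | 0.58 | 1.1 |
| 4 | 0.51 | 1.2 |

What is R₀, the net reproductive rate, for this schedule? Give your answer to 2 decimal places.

2.11

R₀ = Σ lₓ m_x:
  age 2: 0.78 × 1.1 = 0.8580
  age 3: 0.58 × 1.1 = 0.6380
  age 4: 0.51 × 1.2 = 0.6120
R₀ = 0.8580 + 0.6380 + 0.6120 = 2.1080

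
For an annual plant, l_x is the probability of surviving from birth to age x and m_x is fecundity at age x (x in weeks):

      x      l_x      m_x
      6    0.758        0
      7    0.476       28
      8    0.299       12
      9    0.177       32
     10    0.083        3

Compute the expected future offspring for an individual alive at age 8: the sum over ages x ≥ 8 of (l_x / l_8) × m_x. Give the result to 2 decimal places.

31.78

l_8 = 0.299. Conditional survival from age 8 to x is l_x / l_8.
  x=8: (0.299/0.299) × 12 = 12.0000
  x=9: (0.177/0.299) × 32 = 18.9431
  x=10: (0.083/0.299) × 3 = 0.8328
Sum = 12.0000 + 18.9431 + 0.8328 = 31.7759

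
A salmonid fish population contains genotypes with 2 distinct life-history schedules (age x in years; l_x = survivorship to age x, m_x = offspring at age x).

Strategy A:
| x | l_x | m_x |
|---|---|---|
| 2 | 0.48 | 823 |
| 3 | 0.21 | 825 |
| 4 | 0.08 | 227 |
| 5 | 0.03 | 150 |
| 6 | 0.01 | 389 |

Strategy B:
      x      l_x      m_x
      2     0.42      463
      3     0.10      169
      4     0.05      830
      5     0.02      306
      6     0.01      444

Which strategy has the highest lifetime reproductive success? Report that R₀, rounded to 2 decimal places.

Strategy A: R₀ = 0.48×823 + 0.21×825 + 0.08×227 + 0.03×150 + 0.01×389 = 594.8400
Strategy B: R₀ = 0.42×463 + 0.10×169 + 0.05×830 + 0.02×306 + 0.01×444 = 263.4200
Highest R₀: strategy A with 594.8400.

594.84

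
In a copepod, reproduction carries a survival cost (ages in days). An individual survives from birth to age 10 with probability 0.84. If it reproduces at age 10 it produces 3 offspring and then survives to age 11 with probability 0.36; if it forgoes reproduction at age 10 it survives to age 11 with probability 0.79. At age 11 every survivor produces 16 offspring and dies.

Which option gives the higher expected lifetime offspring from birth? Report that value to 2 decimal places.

breed at age 10: R₀ = 0.84 × (3 + 0.36 × 16) = 0.84 × 8.7600 = 7.3584
delay to age 11: R₀ = 0.84 × (0.79 × 16) = 0.84 × 12.6400 = 10.6176
Higher: delay to age 11 (10.6176).

10.62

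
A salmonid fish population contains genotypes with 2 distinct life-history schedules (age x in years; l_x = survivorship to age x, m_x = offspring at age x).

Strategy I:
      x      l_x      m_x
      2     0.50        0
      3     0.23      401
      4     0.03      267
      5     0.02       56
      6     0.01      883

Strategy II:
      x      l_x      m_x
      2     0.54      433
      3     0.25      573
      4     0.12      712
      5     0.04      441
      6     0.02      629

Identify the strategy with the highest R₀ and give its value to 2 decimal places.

492.73

Strategy I: R₀ = 0.50×0 + 0.23×401 + 0.03×267 + 0.02×56 + 0.01×883 = 110.1900
Strategy II: R₀ = 0.54×433 + 0.25×573 + 0.12×712 + 0.04×441 + 0.02×629 = 492.7300
Highest R₀: strategy II with 492.7300.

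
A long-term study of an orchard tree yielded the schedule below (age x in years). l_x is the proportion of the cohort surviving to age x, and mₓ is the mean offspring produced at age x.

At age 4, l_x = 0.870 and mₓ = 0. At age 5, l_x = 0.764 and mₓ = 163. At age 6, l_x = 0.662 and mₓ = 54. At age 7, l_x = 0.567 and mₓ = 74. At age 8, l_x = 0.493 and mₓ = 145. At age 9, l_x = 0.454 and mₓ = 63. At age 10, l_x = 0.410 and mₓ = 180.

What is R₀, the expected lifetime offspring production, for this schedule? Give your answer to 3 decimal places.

R₀ = Σ l_x mₓ:
  age 4: 0.870 × 0 = 0.0000
  age 5: 0.764 × 163 = 124.5320
  age 6: 0.662 × 54 = 35.7480
  age 7: 0.567 × 74 = 41.9580
  age 8: 0.493 × 145 = 71.4850
  age 9: 0.454 × 63 = 28.6020
  age 10: 0.410 × 180 = 73.8000
R₀ = 0.0000 + 124.5320 + 35.7480 + 41.9580 + 71.4850 + 28.6020 + 73.8000 = 376.1250

376.125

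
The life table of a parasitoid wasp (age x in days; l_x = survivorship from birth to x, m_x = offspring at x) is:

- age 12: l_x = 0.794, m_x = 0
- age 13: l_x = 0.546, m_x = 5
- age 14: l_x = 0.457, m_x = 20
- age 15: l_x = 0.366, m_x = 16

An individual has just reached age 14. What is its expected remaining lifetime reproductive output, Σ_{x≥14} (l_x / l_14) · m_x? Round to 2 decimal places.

32.81

l_14 = 0.457. Conditional survival from age 14 to x is l_x / l_14.
  x=14: (0.457/0.457) × 20 = 20.0000
  x=15: (0.366/0.457) × 16 = 12.8140
Sum = 20.0000 + 12.8140 = 32.8140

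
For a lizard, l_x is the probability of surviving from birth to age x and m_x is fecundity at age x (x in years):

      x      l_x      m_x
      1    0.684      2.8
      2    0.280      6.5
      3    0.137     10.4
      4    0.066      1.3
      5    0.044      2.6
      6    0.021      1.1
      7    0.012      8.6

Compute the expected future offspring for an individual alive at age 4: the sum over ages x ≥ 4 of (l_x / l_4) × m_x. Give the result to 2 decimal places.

4.95

l_4 = 0.066. Conditional survival from age 4 to x is l_x / l_4.
  x=4: (0.066/0.066) × 1.3 = 1.3000
  x=5: (0.044/0.066) × 2.6 = 1.7333
  x=6: (0.021/0.066) × 1.1 = 0.3500
  x=7: (0.012/0.066) × 8.6 = 1.5636
Sum = 1.3000 + 1.7333 + 0.3500 + 1.5636 = 4.9470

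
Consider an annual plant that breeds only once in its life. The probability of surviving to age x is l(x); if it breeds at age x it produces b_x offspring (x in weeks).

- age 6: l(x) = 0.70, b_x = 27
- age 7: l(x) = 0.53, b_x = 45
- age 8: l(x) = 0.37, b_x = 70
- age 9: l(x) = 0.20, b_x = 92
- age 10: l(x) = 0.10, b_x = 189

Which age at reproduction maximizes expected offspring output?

Expected offspring if breeding at age x = l(x) × b_x:
  age 6: 0.70 × 27 = 18.900
  age 7: 0.53 × 45 = 23.850
  age 8: 0.37 × 70 = 25.900
  age 9: 0.20 × 92 = 18.400
  age 10: 0.10 × 189 = 18.900
Maximum at age 8 (25.900).

8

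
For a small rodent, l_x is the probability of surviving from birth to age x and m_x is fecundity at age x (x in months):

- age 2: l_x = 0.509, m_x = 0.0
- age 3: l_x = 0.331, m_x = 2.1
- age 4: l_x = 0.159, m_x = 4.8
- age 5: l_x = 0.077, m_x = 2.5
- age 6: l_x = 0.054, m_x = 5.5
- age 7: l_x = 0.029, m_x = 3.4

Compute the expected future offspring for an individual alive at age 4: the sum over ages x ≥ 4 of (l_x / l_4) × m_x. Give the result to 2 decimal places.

l_4 = 0.159. Conditional survival from age 4 to x is l_x / l_4.
  x=4: (0.159/0.159) × 4.8 = 4.8000
  x=5: (0.077/0.159) × 2.5 = 1.2107
  x=6: (0.054/0.159) × 5.5 = 1.8679
  x=7: (0.029/0.159) × 3.4 = 0.6201
Sum = 4.8000 + 1.2107 + 1.8679 + 0.6201 = 8.4987

8.50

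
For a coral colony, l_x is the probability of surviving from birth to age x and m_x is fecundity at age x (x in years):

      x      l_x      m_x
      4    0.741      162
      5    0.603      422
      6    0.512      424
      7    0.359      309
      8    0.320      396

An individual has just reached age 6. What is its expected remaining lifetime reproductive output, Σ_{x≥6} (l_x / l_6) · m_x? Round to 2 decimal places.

888.16

l_6 = 0.512. Conditional survival from age 6 to x is l_x / l_6.
  x=6: (0.512/0.512) × 424 = 424.0000
  x=7: (0.359/0.512) × 309 = 216.6621
  x=8: (0.320/0.512) × 396 = 247.5000
Sum = 424.0000 + 216.6621 + 247.5000 = 888.1621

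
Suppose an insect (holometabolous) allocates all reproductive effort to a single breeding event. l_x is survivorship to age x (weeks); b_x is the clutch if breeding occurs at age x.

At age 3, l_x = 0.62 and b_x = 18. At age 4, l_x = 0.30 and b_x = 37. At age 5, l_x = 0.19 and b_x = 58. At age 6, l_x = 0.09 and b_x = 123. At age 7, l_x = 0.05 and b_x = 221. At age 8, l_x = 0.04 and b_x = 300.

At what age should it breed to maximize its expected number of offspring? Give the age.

Expected offspring if breeding at age x = l_x × b_x:
  age 3: 0.62 × 18 = 11.160
  age 4: 0.30 × 37 = 11.100
  age 5: 0.19 × 58 = 11.020
  age 6: 0.09 × 123 = 11.070
  age 7: 0.05 × 221 = 11.050
  age 8: 0.04 × 300 = 12.000
Maximum at age 8 (12.000).

8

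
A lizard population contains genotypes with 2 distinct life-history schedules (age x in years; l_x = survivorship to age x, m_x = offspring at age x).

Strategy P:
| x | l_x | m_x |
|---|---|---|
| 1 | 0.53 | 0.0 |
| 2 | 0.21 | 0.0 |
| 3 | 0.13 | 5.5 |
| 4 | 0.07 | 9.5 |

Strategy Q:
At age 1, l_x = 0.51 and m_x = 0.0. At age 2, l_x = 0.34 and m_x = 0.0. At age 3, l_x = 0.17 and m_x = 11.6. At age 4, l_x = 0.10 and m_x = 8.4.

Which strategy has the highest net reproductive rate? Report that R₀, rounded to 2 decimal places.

2.81

Strategy P: R₀ = 0.53×0.0 + 0.21×0.0 + 0.13×5.5 + 0.07×9.5 = 1.3800
Strategy Q: R₀ = 0.51×0.0 + 0.34×0.0 + 0.17×11.6 + 0.10×8.4 = 2.8120
Highest R₀: strategy Q with 2.8120.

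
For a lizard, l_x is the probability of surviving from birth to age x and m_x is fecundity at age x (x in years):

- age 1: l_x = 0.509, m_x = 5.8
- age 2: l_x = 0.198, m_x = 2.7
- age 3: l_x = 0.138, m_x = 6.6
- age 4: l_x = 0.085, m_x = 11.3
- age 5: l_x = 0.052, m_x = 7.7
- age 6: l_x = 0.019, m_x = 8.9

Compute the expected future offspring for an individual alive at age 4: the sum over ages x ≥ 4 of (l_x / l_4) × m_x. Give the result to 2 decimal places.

18.00

l_4 = 0.085. Conditional survival from age 4 to x is l_x / l_4.
  x=4: (0.085/0.085) × 11.3 = 11.3000
  x=5: (0.052/0.085) × 7.7 = 4.7106
  x=6: (0.019/0.085) × 8.9 = 1.9894
Sum = 11.3000 + 4.7106 + 1.9894 = 18.0000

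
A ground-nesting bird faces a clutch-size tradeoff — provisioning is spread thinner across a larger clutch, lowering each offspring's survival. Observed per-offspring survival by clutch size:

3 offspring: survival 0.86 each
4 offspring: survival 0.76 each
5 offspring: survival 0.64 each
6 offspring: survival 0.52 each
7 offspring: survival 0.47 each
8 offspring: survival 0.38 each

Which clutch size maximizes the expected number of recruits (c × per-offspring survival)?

7

Expected recruits = c × s(c):
  c=3: 3 × 0.86 = 2.580
  c=4: 4 × 0.76 = 3.040
  c=5: 5 × 0.64 = 3.200
  c=6: 6 × 0.52 = 3.120
  c=7: 7 × 0.47 = 3.290
  c=8: 8 × 0.38 = 3.040
Maximum at c = 7 (3.290 recruits).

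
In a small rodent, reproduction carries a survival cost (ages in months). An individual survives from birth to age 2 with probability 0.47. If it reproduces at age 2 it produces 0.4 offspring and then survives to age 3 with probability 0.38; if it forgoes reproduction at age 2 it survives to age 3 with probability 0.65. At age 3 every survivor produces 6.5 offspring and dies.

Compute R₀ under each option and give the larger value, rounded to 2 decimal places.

1.99

breed at age 2: R₀ = 0.47 × (0.4 + 0.38 × 6.5) = 0.47 × 2.8700 = 1.3489
delay to age 3: R₀ = 0.47 × (0.65 × 6.5) = 0.47 × 4.2250 = 1.9858
Higher: delay to age 3 (1.9858).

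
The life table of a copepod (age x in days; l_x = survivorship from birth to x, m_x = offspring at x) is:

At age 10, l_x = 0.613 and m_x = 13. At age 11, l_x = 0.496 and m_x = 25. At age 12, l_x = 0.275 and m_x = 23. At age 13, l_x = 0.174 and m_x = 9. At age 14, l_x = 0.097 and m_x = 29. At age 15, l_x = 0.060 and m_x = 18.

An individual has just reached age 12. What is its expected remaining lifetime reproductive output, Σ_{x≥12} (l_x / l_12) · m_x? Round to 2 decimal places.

l_12 = 0.275. Conditional survival from age 12 to x is l_x / l_12.
  x=12: (0.275/0.275) × 23 = 23.0000
  x=13: (0.174/0.275) × 9 = 5.6945
  x=14: (0.097/0.275) × 29 = 10.2291
  x=15: (0.060/0.275) × 18 = 3.9273
Sum = 23.0000 + 5.6945 + 10.2291 + 3.9273 = 42.8509

42.85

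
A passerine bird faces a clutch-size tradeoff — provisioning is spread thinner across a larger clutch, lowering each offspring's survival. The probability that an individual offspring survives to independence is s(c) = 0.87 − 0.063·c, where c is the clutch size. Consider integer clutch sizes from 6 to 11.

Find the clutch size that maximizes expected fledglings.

Expected fledglings = c × s(c):
  c=6: 6 × 0.492 = 2.952
  c=7: 7 × 0.429 = 3.003
  c=8: 8 × 0.366 = 2.928
  c=9: 9 × 0.303 = 2.727
  c=10: 10 × 0.240 = 2.400
  c=11: 11 × 0.177 = 1.947
Maximum at c = 7 (3.003 fledglings).

7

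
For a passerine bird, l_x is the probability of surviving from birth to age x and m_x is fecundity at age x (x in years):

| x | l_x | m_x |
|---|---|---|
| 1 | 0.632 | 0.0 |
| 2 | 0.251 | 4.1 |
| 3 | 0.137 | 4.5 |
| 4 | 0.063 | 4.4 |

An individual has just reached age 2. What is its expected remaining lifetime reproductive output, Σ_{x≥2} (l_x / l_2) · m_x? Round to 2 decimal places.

l_2 = 0.251. Conditional survival from age 2 to x is l_x / l_2.
  x=2: (0.251/0.251) × 4.1 = 4.1000
  x=3: (0.137/0.251) × 4.5 = 2.4562
  x=4: (0.063/0.251) × 4.4 = 1.1044
Sum = 4.1000 + 2.4562 + 1.1044 = 7.6606

7.66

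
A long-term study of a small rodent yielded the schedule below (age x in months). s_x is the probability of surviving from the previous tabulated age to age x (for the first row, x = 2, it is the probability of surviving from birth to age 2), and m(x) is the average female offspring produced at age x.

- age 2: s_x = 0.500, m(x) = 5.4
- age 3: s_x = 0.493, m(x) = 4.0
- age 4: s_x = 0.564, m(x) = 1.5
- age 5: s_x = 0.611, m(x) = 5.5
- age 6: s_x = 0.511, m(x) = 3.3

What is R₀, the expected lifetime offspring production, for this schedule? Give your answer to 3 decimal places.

Survivorship from birth: l_x = s_2·s_3·…·s_x.
  l_2 = 0.50000
  l_3 = 0.24650
  l_4 = 0.13903
  l_5 = 0.08494
  l_6 = 0.04341
R₀ = Σ l_x m(x):
  age 2: 0.50000 × 5.4 = 2.7000
  age 3: 0.24650 × 4.0 = 0.9860
  age 4: 0.13903 × 1.5 = 0.2085
  age 5: 0.08494 × 5.5 = 0.4672
  age 6: 0.04341 × 3.3 = 0.1433
R₀ = 2.7000 + 0.9860 + 0.2085 + 0.4672 + 0.1433 = 4.5050

4.505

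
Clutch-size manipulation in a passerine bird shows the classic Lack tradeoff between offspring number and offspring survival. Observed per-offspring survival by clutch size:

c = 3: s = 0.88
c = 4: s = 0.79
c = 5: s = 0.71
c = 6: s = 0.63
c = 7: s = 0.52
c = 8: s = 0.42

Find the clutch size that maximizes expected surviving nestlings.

Expected surviving nestlings = c × s(c):
  c=3: 3 × 0.88 = 2.640
  c=4: 4 × 0.79 = 3.160
  c=5: 5 × 0.71 = 3.550
  c=6: 6 × 0.63 = 3.780
  c=7: 7 × 0.52 = 3.640
  c=8: 8 × 0.42 = 3.360
Maximum at c = 6 (3.780 surviving nestlings).

6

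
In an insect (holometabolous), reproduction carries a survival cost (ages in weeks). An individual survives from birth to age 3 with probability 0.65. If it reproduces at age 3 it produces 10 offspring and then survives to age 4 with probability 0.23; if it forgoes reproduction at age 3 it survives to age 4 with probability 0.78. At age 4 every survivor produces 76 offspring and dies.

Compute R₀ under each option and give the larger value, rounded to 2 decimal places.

breed at age 3: R₀ = 0.65 × (10 + 0.23 × 76) = 0.65 × 27.4800 = 17.8620
delay to age 4: R₀ = 0.65 × (0.78 × 76) = 0.65 × 59.2800 = 38.5320
Higher: delay to age 4 (38.5320).

38.53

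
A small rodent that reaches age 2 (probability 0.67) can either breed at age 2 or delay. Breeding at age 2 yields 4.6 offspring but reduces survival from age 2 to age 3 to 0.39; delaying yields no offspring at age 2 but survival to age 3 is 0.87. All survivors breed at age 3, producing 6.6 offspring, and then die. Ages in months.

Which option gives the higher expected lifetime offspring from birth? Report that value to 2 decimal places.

breed at age 2: R₀ = 0.67 × (4.6 + 0.39 × 6.6) = 0.67 × 7.1740 = 4.8066
delay to age 3: R₀ = 0.67 × (0.87 × 6.6) = 0.67 × 5.7420 = 3.8471
Higher: breed at age 2 (4.8066).

4.81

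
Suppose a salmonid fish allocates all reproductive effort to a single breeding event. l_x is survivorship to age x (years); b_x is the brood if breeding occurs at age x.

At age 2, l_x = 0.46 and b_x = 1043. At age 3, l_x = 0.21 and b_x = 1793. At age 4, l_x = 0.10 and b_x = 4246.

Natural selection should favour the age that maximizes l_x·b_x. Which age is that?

2

Expected offspring if breeding at age x = l_x × b_x:
  age 2: 0.46 × 1043 = 479.780
  age 3: 0.21 × 1793 = 376.530
  age 4: 0.10 × 4246 = 424.600
Maximum at age 2 (479.780).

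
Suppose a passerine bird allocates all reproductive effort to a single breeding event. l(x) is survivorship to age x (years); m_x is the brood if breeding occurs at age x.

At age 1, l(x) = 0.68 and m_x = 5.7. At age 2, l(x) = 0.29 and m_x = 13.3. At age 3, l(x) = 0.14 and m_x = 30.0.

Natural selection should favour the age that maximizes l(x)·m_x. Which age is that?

Expected offspring if breeding at age x = l(x) × m_x:
  age 1: 0.68 × 5.7 = 3.876
  age 2: 0.29 × 13.3 = 3.857
  age 3: 0.14 × 30.0 = 4.200
Maximum at age 3 (4.200).

3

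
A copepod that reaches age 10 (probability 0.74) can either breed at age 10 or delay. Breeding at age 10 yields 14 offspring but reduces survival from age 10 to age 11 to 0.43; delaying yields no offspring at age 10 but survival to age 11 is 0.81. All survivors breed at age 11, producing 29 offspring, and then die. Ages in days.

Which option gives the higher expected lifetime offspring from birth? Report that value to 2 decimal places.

breed at age 10: R₀ = 0.74 × (14 + 0.43 × 29) = 0.74 × 26.4700 = 19.5878
delay to age 11: R₀ = 0.74 × (0.81 × 29) = 0.74 × 23.4900 = 17.3826
Higher: breed at age 10 (19.5878).

19.59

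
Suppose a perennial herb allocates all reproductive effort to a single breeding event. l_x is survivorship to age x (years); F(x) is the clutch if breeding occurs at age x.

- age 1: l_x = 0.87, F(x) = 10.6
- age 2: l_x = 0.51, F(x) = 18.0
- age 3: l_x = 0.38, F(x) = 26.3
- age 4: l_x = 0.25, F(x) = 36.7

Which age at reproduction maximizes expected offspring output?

Expected offspring if breeding at age x = l_x × F(x):
  age 1: 0.87 × 10.6 = 9.222
  age 2: 0.51 × 18.0 = 9.180
  age 3: 0.38 × 26.3 = 9.994
  age 4: 0.25 × 36.7 = 9.175
Maximum at age 3 (9.994).

3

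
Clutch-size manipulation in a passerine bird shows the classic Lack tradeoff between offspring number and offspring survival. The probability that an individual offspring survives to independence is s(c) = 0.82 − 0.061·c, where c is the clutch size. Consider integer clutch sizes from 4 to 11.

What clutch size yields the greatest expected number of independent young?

Expected independent young = c × s(c):
  c=4: 4 × 0.576 = 2.304
  c=5: 5 × 0.515 = 2.575
  c=6: 6 × 0.454 = 2.724
  c=7: 7 × 0.393 = 2.751
  c=8: 8 × 0.332 = 2.656
  c=9: 9 × 0.271 = 2.439
  c=10: 10 × 0.210 = 2.100
  c=11: 11 × 0.149 = 1.639
Maximum at c = 7 (2.751 independent young).

7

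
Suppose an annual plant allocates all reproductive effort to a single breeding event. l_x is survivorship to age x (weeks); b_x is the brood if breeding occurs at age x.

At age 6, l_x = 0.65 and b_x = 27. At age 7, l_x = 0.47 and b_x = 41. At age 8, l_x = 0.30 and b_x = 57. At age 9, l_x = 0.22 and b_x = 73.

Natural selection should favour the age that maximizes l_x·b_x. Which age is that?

7

Expected offspring if breeding at age x = l_x × b_x:
  age 6: 0.65 × 27 = 17.550
  age 7: 0.47 × 41 = 19.270
  age 8: 0.30 × 57 = 17.100
  age 9: 0.22 × 73 = 16.060
Maximum at age 7 (19.270).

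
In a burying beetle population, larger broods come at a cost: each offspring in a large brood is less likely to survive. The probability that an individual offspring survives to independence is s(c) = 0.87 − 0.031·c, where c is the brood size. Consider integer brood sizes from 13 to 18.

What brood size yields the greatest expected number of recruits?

Expected recruits = c × s(c):
  c=13: 13 × 0.467 = 6.071
  c=14: 14 × 0.436 = 6.104
  c=15: 15 × 0.405 = 6.075
  c=16: 16 × 0.374 = 5.984
  c=17: 17 × 0.343 = 5.831
  c=18: 18 × 0.312 = 5.616
Maximum at c = 14 (6.104 recruits).

14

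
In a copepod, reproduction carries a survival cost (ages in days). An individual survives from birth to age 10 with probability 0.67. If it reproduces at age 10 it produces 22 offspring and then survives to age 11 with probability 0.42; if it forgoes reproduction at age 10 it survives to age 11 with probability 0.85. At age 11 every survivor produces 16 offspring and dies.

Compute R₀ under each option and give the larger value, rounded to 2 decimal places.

19.24

breed at age 10: R₀ = 0.67 × (22 + 0.42 × 16) = 0.67 × 28.7200 = 19.2424
delay to age 11: R₀ = 0.67 × (0.85 × 16) = 0.67 × 13.6000 = 9.1120
Higher: breed at age 10 (19.2424).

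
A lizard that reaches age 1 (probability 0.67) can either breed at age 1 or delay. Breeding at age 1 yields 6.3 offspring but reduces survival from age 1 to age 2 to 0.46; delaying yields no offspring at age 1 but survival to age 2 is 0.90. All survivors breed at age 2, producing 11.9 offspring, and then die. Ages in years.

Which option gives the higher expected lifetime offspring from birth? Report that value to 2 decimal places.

breed at age 1: R₀ = 0.67 × (6.3 + 0.46 × 11.9) = 0.67 × 11.7740 = 7.8886
delay to age 2: R₀ = 0.67 × (0.90 × 11.9) = 0.67 × 10.7100 = 7.1757
Higher: breed at age 1 (7.8886).

7.89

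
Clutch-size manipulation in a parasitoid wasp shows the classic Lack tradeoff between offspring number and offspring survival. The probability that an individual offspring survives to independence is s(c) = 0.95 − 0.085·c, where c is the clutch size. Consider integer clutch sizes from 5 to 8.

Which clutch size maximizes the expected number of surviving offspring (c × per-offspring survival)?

6

Expected surviving offspring = c × s(c):
  c=5: 5 × 0.525 = 2.625
  c=6: 6 × 0.440 = 2.640
  c=7: 7 × 0.355 = 2.485
  c=8: 8 × 0.270 = 2.160
Maximum at c = 6 (2.640 surviving offspring).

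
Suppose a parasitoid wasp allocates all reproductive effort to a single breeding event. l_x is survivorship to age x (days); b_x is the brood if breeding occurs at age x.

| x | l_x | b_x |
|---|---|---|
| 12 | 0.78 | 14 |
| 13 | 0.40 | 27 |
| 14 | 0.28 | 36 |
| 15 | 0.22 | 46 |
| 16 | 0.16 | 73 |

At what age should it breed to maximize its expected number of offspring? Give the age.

16

Expected offspring if breeding at age x = l_x × b_x:
  age 12: 0.78 × 14 = 10.920
  age 13: 0.40 × 27 = 10.800
  age 14: 0.28 × 36 = 10.080
  age 15: 0.22 × 46 = 10.120
  age 16: 0.16 × 73 = 11.680
Maximum at age 16 (11.680).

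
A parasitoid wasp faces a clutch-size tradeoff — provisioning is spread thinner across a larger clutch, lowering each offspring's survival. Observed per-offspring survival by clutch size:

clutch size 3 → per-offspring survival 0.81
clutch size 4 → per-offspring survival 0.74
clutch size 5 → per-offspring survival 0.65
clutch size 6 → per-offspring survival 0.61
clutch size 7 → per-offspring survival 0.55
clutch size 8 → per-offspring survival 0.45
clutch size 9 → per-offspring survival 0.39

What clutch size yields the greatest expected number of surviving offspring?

7

Expected surviving offspring = c × s(c):
  c=3: 3 × 0.81 = 2.430
  c=4: 4 × 0.74 = 2.960
  c=5: 5 × 0.65 = 3.250
  c=6: 6 × 0.61 = 3.660
  c=7: 7 × 0.55 = 3.850
  c=8: 8 × 0.45 = 3.600
  c=9: 9 × 0.39 = 3.510
Maximum at c = 7 (3.850 surviving offspring).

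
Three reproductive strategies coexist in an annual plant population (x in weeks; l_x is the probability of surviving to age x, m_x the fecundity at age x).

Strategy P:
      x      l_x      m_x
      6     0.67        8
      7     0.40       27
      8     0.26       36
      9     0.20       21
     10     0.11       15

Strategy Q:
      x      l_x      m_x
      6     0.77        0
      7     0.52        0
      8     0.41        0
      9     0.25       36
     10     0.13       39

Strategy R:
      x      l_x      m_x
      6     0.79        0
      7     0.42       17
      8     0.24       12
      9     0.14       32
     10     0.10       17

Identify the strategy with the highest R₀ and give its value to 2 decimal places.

31.37

Strategy P: R₀ = 0.67×8 + 0.40×27 + 0.26×36 + 0.20×21 + 0.11×15 = 31.3700
Strategy Q: R₀ = 0.77×0 + 0.52×0 + 0.41×0 + 0.25×36 + 0.13×39 = 14.0700
Strategy R: R₀ = 0.79×0 + 0.42×17 + 0.24×12 + 0.14×32 + 0.10×17 = 16.2000
Highest R₀: strategy P with 31.3700.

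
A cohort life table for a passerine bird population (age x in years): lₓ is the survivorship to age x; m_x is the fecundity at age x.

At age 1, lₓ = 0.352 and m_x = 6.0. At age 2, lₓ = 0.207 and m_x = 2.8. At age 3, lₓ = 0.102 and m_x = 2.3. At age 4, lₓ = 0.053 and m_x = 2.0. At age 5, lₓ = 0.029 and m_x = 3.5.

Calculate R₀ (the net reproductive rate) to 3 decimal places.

R₀ = Σ lₓ m_x:
  age 1: 0.352 × 6.0 = 2.1120
  age 2: 0.207 × 2.8 = 0.5796
  age 3: 0.102 × 2.3 = 0.2346
  age 4: 0.053 × 2.0 = 0.1060
  age 5: 0.029 × 3.5 = 0.1015
R₀ = 2.1120 + 0.5796 + 0.2346 + 0.1060 + 0.1015 = 3.1337

3.134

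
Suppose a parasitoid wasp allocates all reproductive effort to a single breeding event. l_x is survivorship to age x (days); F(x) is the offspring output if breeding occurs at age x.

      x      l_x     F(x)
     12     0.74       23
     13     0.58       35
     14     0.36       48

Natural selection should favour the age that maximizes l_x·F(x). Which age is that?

13

Expected offspring if breeding at age x = l_x × F(x):
  age 12: 0.74 × 23 = 17.020
  age 13: 0.58 × 35 = 20.300
  age 14: 0.36 × 48 = 17.280
Maximum at age 13 (20.300).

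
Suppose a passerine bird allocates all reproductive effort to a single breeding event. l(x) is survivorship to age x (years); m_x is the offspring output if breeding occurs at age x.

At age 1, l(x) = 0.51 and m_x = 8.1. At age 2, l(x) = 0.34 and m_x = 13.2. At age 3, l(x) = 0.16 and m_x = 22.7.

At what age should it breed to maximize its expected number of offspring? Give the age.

2

Expected offspring if breeding at age x = l(x) × m_x:
  age 1: 0.51 × 8.1 = 4.131
  age 2: 0.34 × 13.2 = 4.488
  age 3: 0.16 × 22.7 = 3.632
Maximum at age 2 (4.488).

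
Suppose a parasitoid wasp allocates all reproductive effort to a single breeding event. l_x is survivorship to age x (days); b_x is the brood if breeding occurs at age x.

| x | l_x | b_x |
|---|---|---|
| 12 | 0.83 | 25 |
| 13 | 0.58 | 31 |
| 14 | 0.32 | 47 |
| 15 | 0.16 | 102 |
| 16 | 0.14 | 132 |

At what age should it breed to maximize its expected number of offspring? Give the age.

Expected offspring if breeding at age x = l_x × b_x:
  age 12: 0.83 × 25 = 20.750
  age 13: 0.58 × 31 = 17.980
  age 14: 0.32 × 47 = 15.040
  age 15: 0.16 × 102 = 16.320
  age 16: 0.14 × 132 = 18.480
Maximum at age 12 (20.750).

12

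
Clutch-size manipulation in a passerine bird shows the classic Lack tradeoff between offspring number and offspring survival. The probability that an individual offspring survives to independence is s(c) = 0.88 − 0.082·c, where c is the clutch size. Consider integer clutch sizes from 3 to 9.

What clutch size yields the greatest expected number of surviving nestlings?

5

Expected surviving nestlings = c × s(c):
  c=3: 3 × 0.634 = 1.902
  c=4: 4 × 0.552 = 2.208
  c=5: 5 × 0.470 = 2.350
  c=6: 6 × 0.388 = 2.328
  c=7: 7 × 0.306 = 2.142
  c=8: 8 × 0.224 = 1.792
  c=9: 9 × 0.142 = 1.278
Maximum at c = 5 (2.350 surviving nestlings).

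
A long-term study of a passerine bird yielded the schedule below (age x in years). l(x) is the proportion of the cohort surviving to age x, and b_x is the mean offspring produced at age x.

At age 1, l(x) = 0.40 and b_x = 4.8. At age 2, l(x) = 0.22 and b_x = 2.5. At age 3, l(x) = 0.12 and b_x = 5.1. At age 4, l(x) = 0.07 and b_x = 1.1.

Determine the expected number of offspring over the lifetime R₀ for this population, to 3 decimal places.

R₀ = Σ l(x) b_x:
  age 1: 0.40 × 4.8 = 1.9200
  age 2: 0.22 × 2.5 = 0.5500
  age 3: 0.12 × 5.1 = 0.6120
  age 4: 0.07 × 1.1 = 0.0770
R₀ = 1.9200 + 0.5500 + 0.6120 + 0.0770 = 3.1590

3.159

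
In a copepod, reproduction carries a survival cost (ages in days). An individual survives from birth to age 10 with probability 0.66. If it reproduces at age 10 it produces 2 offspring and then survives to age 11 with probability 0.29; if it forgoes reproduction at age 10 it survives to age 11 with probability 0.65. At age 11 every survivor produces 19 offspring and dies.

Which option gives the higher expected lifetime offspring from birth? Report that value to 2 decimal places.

breed at age 10: R₀ = 0.66 × (2 + 0.29 × 19) = 0.66 × 7.5100 = 4.9566
delay to age 11: R₀ = 0.66 × (0.65 × 19) = 0.66 × 12.3500 = 8.1510
Higher: delay to age 11 (8.1510).

8.15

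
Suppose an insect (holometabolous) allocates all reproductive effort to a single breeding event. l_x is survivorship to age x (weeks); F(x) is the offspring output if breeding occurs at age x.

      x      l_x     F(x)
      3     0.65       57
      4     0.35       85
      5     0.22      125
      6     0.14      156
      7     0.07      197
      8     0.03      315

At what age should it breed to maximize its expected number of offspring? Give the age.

Expected offspring if breeding at age x = l_x × F(x):
  age 3: 0.65 × 57 = 37.050
  age 4: 0.35 × 85 = 29.750
  age 5: 0.22 × 125 = 27.500
  age 6: 0.14 × 156 = 21.840
  age 7: 0.07 × 197 = 13.790
  age 8: 0.03 × 315 = 9.450
Maximum at age 3 (37.050).

3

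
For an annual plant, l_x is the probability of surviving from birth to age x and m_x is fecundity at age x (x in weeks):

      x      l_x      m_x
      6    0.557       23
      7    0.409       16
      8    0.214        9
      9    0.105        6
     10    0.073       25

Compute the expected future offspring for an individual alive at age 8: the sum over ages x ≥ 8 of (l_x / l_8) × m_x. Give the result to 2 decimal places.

20.47

l_8 = 0.214. Conditional survival from age 8 to x is l_x / l_8.
  x=8: (0.214/0.214) × 9 = 9.0000
  x=9: (0.105/0.214) × 6 = 2.9439
  x=10: (0.073/0.214) × 25 = 8.5280
Sum = 9.0000 + 2.9439 + 8.5280 = 20.4720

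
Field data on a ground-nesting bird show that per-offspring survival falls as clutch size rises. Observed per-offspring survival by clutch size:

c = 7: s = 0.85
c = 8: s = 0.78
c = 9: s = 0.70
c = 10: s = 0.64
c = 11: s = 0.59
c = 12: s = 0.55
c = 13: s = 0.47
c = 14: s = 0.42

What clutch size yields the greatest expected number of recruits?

Expected recruits = c × s(c):
  c=7: 7 × 0.85 = 5.950
  c=8: 8 × 0.78 = 6.240
  c=9: 9 × 0.70 = 6.300
  c=10: 10 × 0.64 = 6.400
  c=11: 11 × 0.59 = 6.490
  c=12: 12 × 0.55 = 6.600
  c=13: 13 × 0.47 = 6.110
  c=14: 14 × 0.42 = 5.880
Maximum at c = 12 (6.600 recruits).

12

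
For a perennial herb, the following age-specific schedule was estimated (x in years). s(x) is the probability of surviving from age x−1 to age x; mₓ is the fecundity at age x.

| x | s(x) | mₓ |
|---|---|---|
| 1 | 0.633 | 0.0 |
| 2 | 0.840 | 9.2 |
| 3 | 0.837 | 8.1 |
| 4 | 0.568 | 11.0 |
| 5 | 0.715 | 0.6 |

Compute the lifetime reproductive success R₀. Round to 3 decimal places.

Survivorship from birth: l_x = s_1·s_2·…·s_x.
  l_1 = 0.63300
  l_2 = 0.53172
  l_3 = 0.44505
  l_4 = 0.25279
  l_5 = 0.18074
R₀ = Σ l_x mₓ:
  age 1: 0.63300 × 0.0 = 0.0000
  age 2: 0.53172 × 9.2 = 4.8918
  age 3: 0.44505 × 8.1 = 3.6049
  age 4: 0.25279 × 11.0 = 2.7807
  age 5: 0.18074 × 0.6 = 0.1084
R₀ = 0.0000 + 4.8918 + 3.6049 + 2.7807 + 0.1084 = 11.3859

11.386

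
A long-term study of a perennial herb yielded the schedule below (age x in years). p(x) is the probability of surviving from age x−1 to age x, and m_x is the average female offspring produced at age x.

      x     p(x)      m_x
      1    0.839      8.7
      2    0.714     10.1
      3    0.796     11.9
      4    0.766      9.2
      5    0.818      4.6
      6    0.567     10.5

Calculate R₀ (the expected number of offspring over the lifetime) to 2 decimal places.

25.54

Survivorship from birth: l_x = p_1·p_2·…·p_x.
  l_1 = 0.83900
  l_2 = 0.59905
  l_3 = 0.47684
  l_4 = 0.36526
  l_5 = 0.29878
  l_6 = 0.16941
R₀ = Σ l_x m_x:
  age 1: 0.83900 × 8.7 = 7.2993
  age 2: 0.59905 × 10.1 = 6.0504
  age 3: 0.47684 × 11.9 = 5.6744
  age 4: 0.36526 × 9.2 = 3.3604
  age 5: 0.29878 × 4.6 = 1.3744
  age 6: 0.16941 × 10.5 = 1.7788
R₀ = 7.2993 + 6.0504 + 5.6744 + 3.3604 + 1.3744 + 1.7788 = 25.5377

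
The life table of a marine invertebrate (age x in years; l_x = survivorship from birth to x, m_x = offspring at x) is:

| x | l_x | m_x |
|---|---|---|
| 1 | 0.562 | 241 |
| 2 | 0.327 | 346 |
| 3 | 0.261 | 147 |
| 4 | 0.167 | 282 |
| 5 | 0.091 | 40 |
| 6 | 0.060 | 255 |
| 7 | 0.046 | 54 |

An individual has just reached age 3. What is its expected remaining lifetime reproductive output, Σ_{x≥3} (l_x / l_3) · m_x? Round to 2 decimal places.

409.52

l_3 = 0.261. Conditional survival from age 3 to x is l_x / l_3.
  x=3: (0.261/0.261) × 147 = 147.0000
  x=4: (0.167/0.261) × 282 = 180.4368
  x=5: (0.091/0.261) × 40 = 13.9464
  x=6: (0.060/0.261) × 255 = 58.6207
  x=7: (0.046/0.261) × 54 = 9.5172
Sum = 147.0000 + 180.4368 + 13.9464 + 58.6207 + 9.5172 = 409.5211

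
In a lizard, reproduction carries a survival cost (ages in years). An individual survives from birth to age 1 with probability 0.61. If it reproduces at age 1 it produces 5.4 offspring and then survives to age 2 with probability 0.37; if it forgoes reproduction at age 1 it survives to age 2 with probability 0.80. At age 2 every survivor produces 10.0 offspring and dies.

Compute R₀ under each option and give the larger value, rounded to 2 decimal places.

breed at age 1: R₀ = 0.61 × (5.4 + 0.37 × 10.0) = 0.61 × 9.1000 = 5.5510
delay to age 2: R₀ = 0.61 × (0.80 × 10.0) = 0.61 × 8.0000 = 4.8800
Higher: breed at age 1 (5.5510).

5.55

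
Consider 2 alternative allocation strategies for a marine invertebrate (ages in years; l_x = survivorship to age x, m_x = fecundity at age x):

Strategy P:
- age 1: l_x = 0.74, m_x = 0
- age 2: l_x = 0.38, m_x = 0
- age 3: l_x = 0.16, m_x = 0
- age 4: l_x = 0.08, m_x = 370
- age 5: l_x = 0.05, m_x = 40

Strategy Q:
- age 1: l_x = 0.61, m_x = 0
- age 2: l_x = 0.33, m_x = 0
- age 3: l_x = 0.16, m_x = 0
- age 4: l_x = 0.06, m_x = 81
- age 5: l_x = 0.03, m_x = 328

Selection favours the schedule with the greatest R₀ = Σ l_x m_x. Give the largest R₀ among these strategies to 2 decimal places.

31.60

Strategy P: R₀ = 0.74×0 + 0.38×0 + 0.16×0 + 0.08×370 + 0.05×40 = 31.6000
Strategy Q: R₀ = 0.61×0 + 0.33×0 + 0.16×0 + 0.06×81 + 0.03×328 = 14.7000
Highest R₀: strategy P with 31.6000.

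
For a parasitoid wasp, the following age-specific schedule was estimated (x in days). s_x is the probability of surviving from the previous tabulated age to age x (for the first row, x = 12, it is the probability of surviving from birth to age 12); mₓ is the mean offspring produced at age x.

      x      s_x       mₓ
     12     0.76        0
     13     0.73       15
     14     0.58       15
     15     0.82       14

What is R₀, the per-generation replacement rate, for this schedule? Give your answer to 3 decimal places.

Survivorship from birth: l_x = s_12·s_13·…·s_x.
  l_12 = 0.76000
  l_13 = 0.55480
  l_14 = 0.32178
  l_15 = 0.26386
R₀ = Σ l_x mₓ:
  age 12: 0.76000 × 0 = 0.0000
  age 13: 0.55480 × 15 = 8.3220
  age 14: 0.32178 × 15 = 4.8267
  age 15: 0.26386 × 14 = 3.6940
R₀ = 0.0000 + 8.3220 + 4.8267 + 3.6940 = 16.8427

16.843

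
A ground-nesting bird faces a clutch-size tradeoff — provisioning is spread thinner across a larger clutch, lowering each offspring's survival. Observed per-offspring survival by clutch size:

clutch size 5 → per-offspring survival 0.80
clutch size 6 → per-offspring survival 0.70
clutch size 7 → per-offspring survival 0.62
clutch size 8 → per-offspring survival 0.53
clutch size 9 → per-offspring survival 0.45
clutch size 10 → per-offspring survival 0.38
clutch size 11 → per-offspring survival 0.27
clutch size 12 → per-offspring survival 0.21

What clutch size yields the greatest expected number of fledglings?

7

Expected fledglings = c × s(c):
  c=5: 5 × 0.80 = 4.000
  c=6: 6 × 0.70 = 4.200
  c=7: 7 × 0.62 = 4.340
  c=8: 8 × 0.53 = 4.240
  c=9: 9 × 0.45 = 4.050
  c=10: 10 × 0.38 = 3.800
  c=11: 11 × 0.27 = 2.970
  c=12: 12 × 0.21 = 2.520
Maximum at c = 7 (4.340 fledglings).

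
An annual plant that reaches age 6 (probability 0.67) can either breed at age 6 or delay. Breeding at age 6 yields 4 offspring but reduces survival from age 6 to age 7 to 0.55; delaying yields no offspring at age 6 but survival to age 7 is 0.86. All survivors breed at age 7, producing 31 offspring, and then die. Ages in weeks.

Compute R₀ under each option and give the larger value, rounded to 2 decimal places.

17.86

breed at age 6: R₀ = 0.67 × (4 + 0.55 × 31) = 0.67 × 21.0500 = 14.1035
delay to age 7: R₀ = 0.67 × (0.86 × 31) = 0.67 × 26.6600 = 17.8622
Higher: delay to age 7 (17.8622).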